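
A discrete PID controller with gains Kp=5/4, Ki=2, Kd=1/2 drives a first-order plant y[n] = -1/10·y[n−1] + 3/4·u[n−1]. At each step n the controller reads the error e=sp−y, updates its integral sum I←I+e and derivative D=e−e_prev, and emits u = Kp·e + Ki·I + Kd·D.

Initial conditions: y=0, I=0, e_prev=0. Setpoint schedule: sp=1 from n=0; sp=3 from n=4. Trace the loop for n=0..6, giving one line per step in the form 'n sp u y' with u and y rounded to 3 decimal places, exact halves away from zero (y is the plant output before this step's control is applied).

0 1 3.750 0.000
1 1 -5.297 2.813
2 1 18.983 -4.254
3 1 -44.980 14.663
4 3 131.644 -35.201
5 3 -333.339 102.253
6 3 896.192 -260.230

(exact arithmetic carried between steps; '≈' marks a value shown rounded to 6 d.p. or computed from one; I and e_prev carry over from the previous line; the table rounds u and y to 3 d.p., halves away from zero)
n=0: y=0, sp=1, e=sp−y=1; I=1, D=e−e_prev=1; u=5/4·1+2·1+1/2·1=3.75; next y=-1/10·0+3/4·3.75=2.8125
n=1: y=2.8125, sp=1, e=sp−y=-1.8125; I=-0.8125, D=e−e_prev=-2.8125; u=5/4·(-1.8125)+2·(-0.8125)+1/2·(-2.8125)=-5.296875; next y=-1/10·2.8125+3/4·(-5.296875)≈-4.253906
n=2: y≈-4.253906, sp=1, e=sp−y≈5.253906; I≈4.441406, D=e−e_prev≈7.066406; u=5/4·5.253906+2·4.441406+1/2·7.066406≈18.983398; next y=-1/10·(-4.253906)+3/4·18.983398≈14.662939
n=3: y≈14.662939, sp=1, e=sp−y≈-13.662939; I≈-9.221533, D=e−e_prev≈-18.916846; u=5/4·(-13.662939)+2·(-9.221533)+1/2·(-18.916846)≈-44.980164; next y=-1/10·14.662939+3/4·(-44.980164)≈-35.201417
n=4: y≈-35.201417, sp=3, e=sp−y≈38.201417; I≈28.979883, D=e−e_prev≈51.864356; u=5/4·38.201417+2·28.979883+1/2·51.864356≈131.643716; next y=-1/10·(-35.201417)+3/4·131.643716≈102.252928
n=5: y≈102.252928, sp=3, e=sp−y≈-99.252928; I≈-70.273045, D=e−e_prev≈-137.454345; u=5/4·(-99.252928)+2·(-70.273045)+1/2·(-137.454345)≈-333.339423; next y=-1/10·102.252928+3/4·(-333.339423)≈-260.229860
n=6: y≈-260.229860, sp=3, e=sp−y≈263.229860; I≈192.956815, D=e−e_prev≈362.482789; u=5/4·263.229860+2·192.956815+1/2·362.482789≈896.192350; next y=-1/10·(-260.229860)+3/4·896.192350≈698.167248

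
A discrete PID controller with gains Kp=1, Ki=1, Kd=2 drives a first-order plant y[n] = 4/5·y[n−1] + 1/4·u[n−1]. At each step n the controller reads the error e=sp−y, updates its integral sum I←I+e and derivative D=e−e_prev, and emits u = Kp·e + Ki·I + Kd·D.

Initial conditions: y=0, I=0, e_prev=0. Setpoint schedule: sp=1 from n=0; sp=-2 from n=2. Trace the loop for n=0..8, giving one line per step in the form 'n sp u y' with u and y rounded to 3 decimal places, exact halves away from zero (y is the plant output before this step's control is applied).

0 1 4.000 0.000
1 1 -1.000 1.000
2 -2 -9.200 0.550
3 -2 2.990 -1.860
4 -2 -6.448 -0.741
5 -2 0.387 -2.204
6 -2 -4.487 -1.667
7 -2 -0.591 -2.455
8 -2 -3.086 -2.112

(exact arithmetic carried between steps; '≈' marks a value shown rounded to 6 d.p. or computed from one; I and e_prev carry over from the previous line; the table rounds u and y to 3 d.p., halves away from zero)
n=0: y=0, sp=1, e=sp−y=1; I=1, D=e−e_prev=1; u=1·1+1·1+2·1=4; next y=4/5·0+1/4·4=1
n=1: y=1, sp=1, e=sp−y=0; I=1, D=e−e_prev=-1; u=1·0+1·1+2·(-1)=-1; next y=4/5·1+1/4·(-1)=0.55
n=2: y=0.55, sp=-2, e=sp−y=-2.55; I=-1.55, D=e−e_prev=-2.55; u=1·(-2.55)+1·(-1.55)+2·(-2.55)=-9.2; next y=4/5·0.55+1/4·(-9.2)=-1.86
n=3: y=-1.86, sp=-2, e=sp−y=-0.14; I=-1.69, D=e−e_prev=2.41; u=1·(-0.14)+1·(-1.69)+2·2.41=2.99; next y=4/5·(-1.86)+1/4·2.99=-0.7405
n=4: y=-0.7405, sp=-2, e=sp−y=-1.2595; I=-2.9495, D=e−e_prev=-1.1195; u=1·(-1.2595)+1·(-2.9495)+2·(-1.1195)=-6.448; next y=4/5·(-0.7405)+1/4·(-6.448)=-2.2044
n=5: y=-2.2044, sp=-2, e=sp−y=0.2044; I=-2.7451, D=e−e_prev=1.4639; u=1·0.2044+1·(-2.7451)+2·1.4639=0.3871; next y=4/5·(-2.2044)+1/4·0.3871=-1.666745
n=6: y=-1.666745, sp=-2, e=sp−y=-0.333255; I=-3.078355, D=e−e_prev=-0.537655; u=1·(-0.333255)+1·(-3.078355)+2·(-0.537655)=-4.48692; next y=4/5·(-1.666745)+1/4·(-4.48692)=-2.455126
n=7: y=-2.455126, sp=-2, e=sp−y=0.455126; I=-2.623229, D=e−e_prev=0.788381; u=1·0.455126+1·(-2.623229)+2·0.788381=-0.591341; next y=4/5·(-2.455126)+1/4·(-0.591341)≈-2.111936
n=8: y≈-2.111936, sp=-2, e=sp−y≈0.111936; I≈-2.511293, D=e−e_prev≈-0.343190; u=1·0.111936+1·(-2.511293)+2·(-0.343190)≈-3.085737; next y=4/5·(-2.111936)+1/4·(-3.085737)≈-2.460983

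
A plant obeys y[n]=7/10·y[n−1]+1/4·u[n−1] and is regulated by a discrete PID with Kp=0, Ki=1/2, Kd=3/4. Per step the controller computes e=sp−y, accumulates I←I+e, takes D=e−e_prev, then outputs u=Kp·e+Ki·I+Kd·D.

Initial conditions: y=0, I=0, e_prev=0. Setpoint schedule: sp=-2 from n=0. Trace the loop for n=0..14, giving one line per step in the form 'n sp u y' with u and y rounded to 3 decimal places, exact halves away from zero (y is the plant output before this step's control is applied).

0 -2 -2.500 0.000
1 -2 -1.219 -0.625
2 -2 -2.229 -0.742
3 -2 -2.527 -1.077
4 -2 -2.854 -1.385
5 -2 -3.020 -1.683
6 -2 -3.089 -1.933
7 -2 -3.070 -2.126
8 -2 -2.989 -2.255
9 -2 -2.870 -2.326
10 -2 -2.736 -2.346
11 -2 -2.602 -2.326
12 -2 -2.483 -2.279
13 -2 -2.387 -2.216
14 -2 -2.317 -2.148

(exact arithmetic carried between steps; '≈' marks a value shown rounded to 6 d.p. or computed from one; I and e_prev carry over from the previous line; the table rounds u and y to 3 d.p., halves away from zero)
n=0: y=0, sp=-2, e=sp−y=-2; I=-2, D=e−e_prev=-2; u=0·(-2)+1/2·(-2)+3/4·(-2)=-2.5; next y=7/10·0+1/4·(-2.5)=-0.625
n=1: y=-0.625, sp=-2, e=sp−y=-1.375; I=-3.375, D=e−e_prev=0.625; u=0·(-1.375)+1/2·(-3.375)+3/4·0.625=-1.21875; next y=7/10·(-0.625)+1/4·(-1.21875)≈-0.742188
n=2: y≈-0.742188, sp=-2, e=sp−y≈-1.257813; I≈-4.632813, D=e−e_prev≈0.117188; u=0·(-1.257813)+1/2·(-4.632813)+3/4·0.117188≈-2.228516; next y=7/10·(-0.742188)+1/4·(-2.228516)≈-1.076660
n=3: y≈-1.076660, sp=-2, e=sp−y≈-0.923340; I≈-5.556152, D=e−e_prev≈0.334473; u=0·(-0.923340)+1/2·(-5.556152)+3/4·0.334473≈-2.527222; next y=7/10·(-1.076660)+1/4·(-2.527222)≈-1.385468
n=4: y≈-1.385468, sp=-2, e=sp−y≈-0.614532; I≈-6.170685, D=e−e_prev≈0.308807; u=0·(-0.614532)+1/2·(-6.170685)+3/4·0.308807≈-2.853737; next y=7/10·(-1.385468)+1/4·(-2.853737)≈-1.683261
n=5: y≈-1.683261, sp=-2, e=sp−y≈-0.316739; I≈-6.487423, D=e−e_prev≈0.297794; u=0·(-0.316739)+1/2·(-6.487423)+3/4·0.297794≈-3.020366; next y=7/10·(-1.683261)+1/4·(-3.020366)≈-1.933375
n=6: y≈-1.933375, sp=-2, e=sp−y≈-0.066625; I≈-6.554049, D=e−e_prev≈0.250113; u=0·(-0.066625)+1/2·(-6.554049)+3/4·0.250113≈-3.089440; next y=7/10·(-1.933375)+1/4·(-3.089440)≈-2.125722
n=7: y≈-2.125722, sp=-2, e=sp−y≈0.125722; I≈-6.428327, D=e−e_prev≈0.192348; u=0·0.125722+1/2·(-6.428327)+3/4·0.192348≈-3.069903; next y=7/10·(-2.125722)+1/4·(-3.069903)≈-2.255481
n=8: y≈-2.255481, sp=-2, e=sp−y≈0.255481; I≈-6.172845, D=e−e_prev≈0.129759; u=0·0.255481+1/2·(-6.172845)+3/4·0.129759≈-2.989103; next y=7/10·(-2.255481)+1/4·(-2.989103)≈-2.326113
n=9: y≈-2.326113, sp=-2, e=sp−y≈0.326113; I≈-5.846733, D=e−e_prev≈0.070632; u=0·0.326113+1/2·(-5.846733)+3/4·0.070632≈-2.870393; next y=7/10·(-2.326113)+1/4·(-2.870393)≈-2.345877
n=10: y≈-2.345877, sp=-2, e=sp−y≈0.345877; I≈-5.500856, D=e−e_prev≈0.019764; u=0·0.345877+1/2·(-5.500856)+3/4·0.019764≈-2.735605; next y=7/10·(-2.345877)+1/4·(-2.735605)≈-2.326015
n=11: y≈-2.326015, sp=-2, e=sp−y≈0.326015; I≈-5.174841, D=e−e_prev≈-0.019862; u=0·0.326015+1/2·(-5.174841)+3/4·(-0.019862)≈-2.602317; next y=7/10·(-2.326015)+1/4·(-2.602317)≈-2.278790
n=12: y≈-2.278790, sp=-2, e=sp−y≈0.278790; I≈-4.896051, D=e−e_prev≈-0.047225; u=0·0.278790+1/2·(-4.896051)+3/4·(-0.047225)≈-2.483444; next y=7/10·(-2.278790)+1/4·(-2.483444)≈-2.216014
n=13: y≈-2.216014, sp=-2, e=sp−y≈0.216014; I≈-4.680037, D=e−e_prev≈-0.062776; u=0·0.216014+1/2·(-4.680037)+3/4·(-0.062776)≈-2.387100; next y=7/10·(-2.216014)+1/4·(-2.387100)≈-2.147985
n=14: y≈-2.147985, sp=-2, e=sp−y≈0.147985; I≈-4.532052, D=e−e_prev≈-0.068029; u=0·0.147985+1/2·(-4.532052)+3/4·(-0.068029)≈-2.317048; next y=7/10·(-2.147985)+1/4·(-2.317048)≈-2.082851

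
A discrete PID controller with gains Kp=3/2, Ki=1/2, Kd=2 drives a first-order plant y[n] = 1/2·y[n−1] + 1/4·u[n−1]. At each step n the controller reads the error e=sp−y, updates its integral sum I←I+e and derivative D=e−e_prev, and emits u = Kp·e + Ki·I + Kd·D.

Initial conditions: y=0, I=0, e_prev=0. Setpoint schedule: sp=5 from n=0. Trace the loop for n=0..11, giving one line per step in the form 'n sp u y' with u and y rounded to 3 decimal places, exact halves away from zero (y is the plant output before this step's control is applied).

0 5 20.000 0.000
1 5 -7.500 5.000
2 5 20.000 0.625
3 5 -5.313 5.313
4 5 19.844 1.328
5 5 -3.477 5.625
6 5 19.531 1.943
7 5 -1.948 5.854
8 5 19.104 2.440
9 5 -0.668 5.996
10 5 18.606 2.831
11 5 0.416 6.067

(exact arithmetic carried between steps; '≈' marks a value shown rounded to 6 d.p. or computed from one; I and e_prev carry over from the previous line; the table rounds u and y to 3 d.p., halves away from zero)
n=0: y=0, sp=5, e=sp−y=5; I=5, D=e−e_prev=5; u=3/2·5+1/2·5+2·5=20; next y=1/2·0+1/4·20=5
n=1: y=5, sp=5, e=sp−y=0; I=5, D=e−e_prev=-5; u=3/2·0+1/2·5+2·(-5)=-7.5; next y=1/2·5+1/4·(-7.5)=0.625
n=2: y=0.625, sp=5, e=sp−y=4.375; I=9.375, D=e−e_prev=4.375; u=3/2·4.375+1/2·9.375+2·4.375=20; next y=1/2·0.625+1/4·20=5.3125
n=3: y=5.3125, sp=5, e=sp−y=-0.3125; I=9.0625, D=e−e_prev=-4.6875; u=3/2·(-0.3125)+1/2·9.0625+2·(-4.6875)=-5.3125; next y=1/2·5.3125+1/4·(-5.3125)=1.328125
n=4: y=1.328125, sp=5, e=sp−y=3.671875; I=12.734375, D=e−e_prev=3.984375; u=3/2·3.671875+1/2·12.734375+2·3.984375=19.84375; next y=1/2·1.328125+1/4·19.84375=5.625
n=5: y=5.625, sp=5, e=sp−y=-0.625; I=12.109375, D=e−e_prev=-4.296875; u=3/2·(-0.625)+1/2·12.109375+2·(-4.296875)≈-3.476563; next y=1/2·5.625+1/4·(-3.476563)≈1.943359
n=6: y≈1.943359, sp=5, e=sp−y≈3.056641; I≈15.166016, D=e−e_prev≈3.681641; u=3/2·3.056641+1/2·15.166016+2·3.681641≈19.53125; next y=1/2·1.943359+1/4·19.53125≈5.854492
n=7: y≈5.854492, sp=5, e=sp−y≈-0.854492; I≈14.311523, D=e−e_prev≈-3.911133; u=3/2·(-0.854492)+1/2·14.311523+2·(-3.911133)≈-1.948242; next y=1/2·5.854492+1/4·(-1.948242)≈2.440186
n=8: y≈2.440186, sp=5, e=sp−y≈2.559814; I≈16.871338, D=e−e_prev≈3.414307; u=3/2·2.559814+1/2·16.871338+2·3.414307≈19.104004; next y=1/2·2.440186+1/4·19.104004≈5.996094
n=9: y≈5.996094, sp=5, e=sp−y≈-0.996094; I≈15.875244, D=e−e_prev≈-3.555908; u=3/2·(-0.996094)+1/2·15.875244+2·(-3.555908)≈-0.668335; next y=1/2·5.996094+1/4·(-0.668335)≈2.830963
n=10: y≈2.830963, sp=5, e=sp−y≈2.169037; I≈18.044281, D=e−e_prev≈3.165131; u=3/2·2.169037+1/2·18.044281+2·3.165131≈18.605957; next y=1/2·2.830963+1/4·18.605957≈6.066971
n=11: y≈6.066971, sp=5, e=sp−y≈-1.066971; I≈16.977310, D=e−e_prev≈-3.236008; u=3/2·(-1.066971)+1/2·16.977310+2·(-3.236008)≈0.416183; next y=1/2·6.066971+1/4·0.416183≈3.137531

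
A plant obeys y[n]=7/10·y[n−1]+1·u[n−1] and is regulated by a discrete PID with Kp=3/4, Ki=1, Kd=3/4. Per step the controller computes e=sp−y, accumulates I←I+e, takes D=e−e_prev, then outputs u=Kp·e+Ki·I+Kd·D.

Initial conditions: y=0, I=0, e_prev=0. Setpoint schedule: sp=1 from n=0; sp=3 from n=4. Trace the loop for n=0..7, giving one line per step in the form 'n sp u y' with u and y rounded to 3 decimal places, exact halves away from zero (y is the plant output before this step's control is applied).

(exact arithmetic carried between steps; '≈' marks a value shown rounded to 6 d.p. or computed from one; I and e_prev carry over from the previous line; the table rounds u and y to 3 d.p., halves away from zero)
n=0: y=0, sp=1, e=sp−y=1; I=1, D=e−e_prev=1; u=3/4·1+1·1+3/4·1=2.5; next y=7/10·0+1·2.5=2.5
n=1: y=2.5, sp=1, e=sp−y=-1.5; I=-0.5, D=e−e_prev=-2.5; u=3/4·(-1.5)+1·(-0.5)+3/4·(-2.5)=-3.5; next y=7/10·2.5+1·(-3.5)=-1.75
n=2: y=-1.75, sp=1, e=sp−y=2.75; I=2.25, D=e−e_prev=4.25; u=3/4·2.75+1·2.25+3/4·4.25=7.5; next y=7/10·(-1.75)+1·7.5=6.275
n=3: y=6.275, sp=1, e=sp−y=-5.275; I=-3.025, D=e−e_prev=-8.025; u=3/4·(-5.275)+1·(-3.025)+3/4·(-8.025)=-13; next y=7/10·6.275+1·(-13)=-8.6075
n=4: y=-8.6075, sp=3, e=sp−y=11.6075; I=8.5825, D=e−e_prev=16.8825; u=3/4·11.6075+1·8.5825+3/4·16.8825=29.95; next y=7/10·(-8.6075)+1·29.95=23.92475
n=5: y=23.92475, sp=3, e=sp−y=-20.92475; I=-12.34225, D=e−e_prev=-32.53225; u=3/4·(-20.92475)+1·(-12.34225)+3/4·(-32.53225)=-52.435; next y=7/10·23.92475+1·(-52.435)=-35.687675
n=6: y=-35.687675, sp=3, e=sp−y=38.687675; I=26.345425, D=e−e_prev=59.612425; u=3/4·38.687675+1·26.345425+3/4·59.612425=100.0705; next y=7/10·(-35.687675)+1·100.0705≈75.089128
n=7: y≈75.089128, sp=3, e=sp−y≈-72.089128; I≈-45.743703, D=e−e_prev≈-110.776803; u=3/4·(-72.089128)+1·(-45.743703)+3/4·(-110.776803)≈-182.89315; next y=7/10·75.089128+1·(-182.89315)≈-130.330761

0 1 2.500 0.000
1 1 -3.500 2.500
2 1 7.500 -1.750
3 1 -13.000 6.275
4 3 29.950 -8.608
5 3 -52.435 23.925
6 3 100.071 -35.688
7 3 -182.893 75.089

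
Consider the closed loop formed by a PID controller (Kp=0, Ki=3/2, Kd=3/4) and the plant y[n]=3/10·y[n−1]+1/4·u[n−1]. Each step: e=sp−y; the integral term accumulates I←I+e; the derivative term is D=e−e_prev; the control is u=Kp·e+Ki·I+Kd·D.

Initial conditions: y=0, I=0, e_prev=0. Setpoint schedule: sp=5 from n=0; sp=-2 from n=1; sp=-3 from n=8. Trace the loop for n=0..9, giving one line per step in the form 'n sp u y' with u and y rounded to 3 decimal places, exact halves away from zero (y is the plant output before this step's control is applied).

(exact arithmetic carried between steps; '≈' marks a value shown rounded to 6 d.p. or computed from one; I and e_prev carry over from the previous line; the table rounds u and y to 3 d.p., halves away from zero)
n=0: y=0, sp=5, e=sp−y=5; I=5, D=e−e_prev=5; u=0·5+3/2·5+3/4·5=11.25; next y=3/10·0+1/4·11.25=2.8125
n=1: y=2.8125, sp=-2, e=sp−y=-4.8125; I=0.1875, D=e−e_prev=-9.8125; u=0·(-4.8125)+3/2·0.1875+3/4·(-9.8125)=-7.078125; next y=3/10·2.8125+1/4·(-7.078125)≈-0.925781
n=2: y≈-0.925781, sp=-2, e=sp−y≈-1.074219; I≈-0.886719, D=e−e_prev≈3.738281; u=0·(-1.074219)+3/2·(-0.886719)+3/4·3.738281≈1.473633; next y=3/10·(-0.925781)+1/4·1.473633≈0.090674
n=3: y≈0.090674, sp=-2, e=sp−y≈-2.090674; I≈-2.977393, D=e−e_prev≈-1.016455; u=0·(-2.090674)+3/2·(-2.977393)+3/4·(-1.016455)≈-5.228430; next y=3/10·0.090674+1/4·(-5.228430)≈-1.279905
n=4: y≈-1.279905, sp=-2, e=sp−y≈-0.720095; I≈-3.697487, D=e−e_prev≈1.370579; u=0·(-0.720095)+3/2·(-3.697487)+3/4·1.370579≈-4.518296; next y=3/10·(-1.279905)+1/4·(-4.518296)≈-1.513546
n=5: y≈-1.513546, sp=-2, e=sp−y≈-0.486454; I≈-4.183941, D=e−e_prev≈0.233640; u=0·(-0.486454)+3/2·(-4.183941)+3/4·0.233640≈-6.100682; next y=3/10·(-1.513546)+1/4·(-6.100682)≈-1.979234
n=6: y≈-1.979234, sp=-2, e=sp−y≈-0.020766; I≈-4.204707, D=e−e_prev≈0.465688; u=0·(-0.020766)+3/2·(-4.204707)+3/4·0.465688≈-5.957795; next y=3/10·(-1.979234)+1/4·(-5.957795)≈-2.083219
n=7: y≈-2.083219, sp=-2, e=sp−y≈0.083219; I≈-4.121488, D=e−e_prev≈0.103985; u=0·0.083219+3/2·(-4.121488)+3/4·0.103985≈-6.104244; next y=3/10·(-2.083219)+1/4·(-6.104244)≈-2.151027
n=8: y≈-2.151027, sp=-3, e=sp−y≈-0.848973; I≈-4.970462, D=e−e_prev≈-0.932192; u=0·(-0.848973)+3/2·(-4.970462)+3/4·(-0.932192)≈-8.154837; next y=3/10·(-2.151027)+1/4·(-8.154837)≈-2.684017
n=9: y≈-2.684017, sp=-3, e=sp−y≈-0.315983; I≈-5.286445, D=e−e_prev≈0.532990; u=0·(-0.315983)+3/2·(-5.286445)+3/4·0.532990≈-7.529924; next y=3/10·(-2.684017)+1/4·(-7.529924)≈-2.687686

0 5 11.250 0.000
1 -2 -7.078 2.813
2 -2 1.474 -0.926
3 -2 -5.228 0.091
4 -2 -4.518 -1.280
5 -2 -6.101 -1.514
6 -2 -5.958 -1.979
7 -2 -6.104 -2.083
8 -3 -8.155 -2.151
9 -3 -7.530 -2.684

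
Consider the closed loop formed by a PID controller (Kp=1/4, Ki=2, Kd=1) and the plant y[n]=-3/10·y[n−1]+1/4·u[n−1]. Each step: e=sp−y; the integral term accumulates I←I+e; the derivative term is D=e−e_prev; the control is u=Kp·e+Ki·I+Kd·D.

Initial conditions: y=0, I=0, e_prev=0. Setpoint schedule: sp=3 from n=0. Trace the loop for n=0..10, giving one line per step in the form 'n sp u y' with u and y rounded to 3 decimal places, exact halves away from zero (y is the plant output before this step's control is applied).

(exact arithmetic carried between steps; '≈' marks a value shown rounded to 6 d.p. or computed from one; I and e_prev carry over from the previous line; the table rounds u and y to 3 d.p., halves away from zero)
n=0: y=0, sp=3, e=sp−y=3; I=3, D=e−e_prev=3; u=1/4·3+2·3+1·3=9.75; next y=-3/10·0+1/4·9.75=2.4375
n=1: y=2.4375, sp=3, e=sp−y=0.5625; I=3.5625, D=e−e_prev=-2.4375; u=1/4·0.5625+2·3.5625+1·(-2.4375)=4.828125; next y=-3/10·2.4375+1/4·4.828125≈0.475781
n=2: y≈0.475781, sp=3, e=sp−y≈2.524219; I≈6.086719, D=e−e_prev≈1.961719; u=1/4·2.524219+2·6.086719+1·1.961719≈14.766211; next y=-3/10·0.475781+1/4·14.766211≈3.548818
n=3: y≈3.548818, sp=3, e=sp−y≈-0.548818; I≈5.537900, D=e−e_prev≈-3.073037; u=1/4·(-0.548818)+2·5.537900+1·(-3.073037)≈7.865559; next y=-3/10·3.548818+1/4·7.865559≈0.901744
n=4: y≈0.901744, sp=3, e=sp−y≈2.098256; I≈7.636156, D=e−e_prev≈2.647074; u=1/4·2.098256+2·7.636156+1·2.647074≈18.443950; next y=-3/10·0.901744+1/4·18.443950≈4.340464
n=5: y≈4.340464, sp=3, e=sp−y≈-1.340464; I≈6.295692, D=e−e_prev≈-3.438720; u=1/4·(-1.340464)+2·6.295692+1·(-3.438720)≈8.817548; next y=-3/10·4.340464+1/4·8.817548≈0.902248
n=6: y≈0.902248, sp=3, e=sp−y≈2.097752; I≈8.393444, D=e−e_prev≈3.438217; u=1/4·2.097752+2·8.393444+1·3.438217≈20.749543; next y=-3/10·0.902248+1/4·20.749543≈4.916712
n=7: y≈4.916712, sp=3, e=sp−y≈-1.916712; I≈6.476733, D=e−e_prev≈-4.014464; u=1/4·(-1.916712)+2·6.476733+1·(-4.014464)≈8.459824; next y=-3/10·4.916712+1/4·8.459824≈0.639942
n=8: y≈0.639942, sp=3, e=sp−y≈2.360058; I≈8.836790, D=e−e_prev≈4.276769; u=1/4·2.360058+2·8.836790+1·4.276769≈22.540364; next y=-3/10·0.639942+1/4·22.540364≈5.443108
n=9: y≈5.443108, sp=3, e=sp−y≈-2.443108; I≈6.393682, D=e−e_prev≈-4.803166; u=1/4·(-2.443108)+2·6.393682+1·(-4.803166)≈7.373421; next y=-3/10·5.443108+1/4·7.373421≈0.210423
n=10: y≈0.210423, sp=3, e=sp−y≈2.789577; I≈9.183259, D=e−e_prev≈5.232685; u=1/4·2.789577+2·9.183259+1·5.232685≈24.296598; next y=-3/10·0.210423+1/4·24.296598≈6.011023

0 3 9.750 0.000
1 3 4.828 2.438
2 3 14.766 0.476
3 3 7.866 3.549
4 3 18.444 0.902
5 3 8.818 4.340
6 3 20.750 0.902
7 3 8.460 4.917
8 3 22.540 0.640
9 3 7.373 5.443
10 3 24.297 0.210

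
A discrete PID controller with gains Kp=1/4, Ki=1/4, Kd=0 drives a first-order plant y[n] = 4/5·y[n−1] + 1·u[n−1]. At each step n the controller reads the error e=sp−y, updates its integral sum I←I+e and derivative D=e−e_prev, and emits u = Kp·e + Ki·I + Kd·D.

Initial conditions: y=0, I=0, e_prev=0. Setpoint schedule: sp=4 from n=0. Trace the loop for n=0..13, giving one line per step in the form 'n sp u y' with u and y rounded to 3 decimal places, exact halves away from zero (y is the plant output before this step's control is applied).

(exact arithmetic carried between steps; '≈' marks a value shown rounded to 6 d.p. or computed from one; I and e_prev carry over from the previous line; the table rounds u and y to 3 d.p., halves away from zero)
n=0: y=0, sp=4, e=sp−y=4; I=4, D=e−e_prev=4; u=1/4·4+1/4·4+0·4=2; next y=4/5·0+1·2=2
n=1: y=2, sp=4, e=sp−y=2; I=6, D=e−e_prev=-2; u=1/4·2+1/4·6+0·(-2)=2; next y=4/5·2+1·2=3.6
n=2: y=3.6, sp=4, e=sp−y=0.4; I=6.4, D=e−e_prev=-1.6; u=1/4·0.4+1/4·6.4+0·(-1.6)=1.7; next y=4/5·3.6+1·1.7=4.58
n=3: y=4.58, sp=4, e=sp−y=-0.58; I=5.82, D=e−e_prev=-0.98; u=1/4·(-0.58)+1/4·5.82+0·(-0.98)=1.31; next y=4/5·4.58+1·1.31=4.974
n=4: y=4.974, sp=4, e=sp−y=-0.974; I=4.846, D=e−e_prev=-0.394; u=1/4·(-0.974)+1/4·4.846+0·(-0.394)=0.968; next y=4/5·4.974+1·0.968=4.9472
n=5: y=4.9472, sp=4, e=sp−y=-0.9472; I=3.8988, D=e−e_prev=0.0268; u=1/4·(-0.9472)+1/4·3.8988+0·0.0268=0.7379; next y=4/5·4.9472+1·0.7379=4.69566
n=6: y=4.69566, sp=4, e=sp−y=-0.69566; I=3.20314, D=e−e_prev=0.25154; u=1/4·(-0.69566)+1/4·3.20314+0·0.25154=0.62687; next y=4/5·4.69566+1·0.62687=4.383398
n=7: y=4.383398, sp=4, e=sp−y=-0.383398; I=2.819742, D=e−e_prev=0.312262; u=1/4·(-0.383398)+1/4·2.819742+0·0.312262=0.609086; next y=4/5·4.383398+1·0.609086≈4.115804
n=8: y≈4.115804, sp=4, e=sp−y≈-0.115804; I≈2.703938, D=e−e_prev≈0.267594; u=1/4·(-0.115804)+1/4·2.703938+0·0.267594≈0.647033; next y=4/5·4.115804+1·0.647033≈3.939677
n=9: y≈3.939677, sp=4, e=sp−y≈0.060323; I≈2.764261, D=e−e_prev≈0.176128; u=1/4·0.060323+1/4·2.764261+0·0.176128≈0.706146; next y=4/5·3.939677+1·0.706146≈3.857887
n=10: y≈3.857887, sp=4, e=sp−y≈0.142113; I≈2.906373, D=e−e_prev≈0.081789; u=1/4·0.142113+1/4·2.906373+0·0.081789≈0.762121; next y=4/5·3.857887+1·0.762121≈3.848431
n=11: y≈3.848431, sp=4, e=sp−y≈0.151569; I≈3.057942, D=e−e_prev≈0.009456; u=1/4·0.151569+1/4·3.057942+0·0.009456≈0.802378; next y=4/5·3.848431+1·0.802378≈3.881123
n=12: y≈3.881123, sp=4, e=sp−y≈0.118877; I≈3.176819, D=e−e_prev≈-0.032691; u=1/4·0.118877+1/4·3.176819+0·(-0.032691)≈0.823924; next y=4/5·3.881123+1·0.823924≈3.928822
n=13: y≈3.928822, sp=4, e=sp−y≈0.071178; I≈3.247997, D=e−e_prev≈-0.047700; u=1/4·0.071178+1/4·3.247997+0·(-0.047700)≈0.829794; next y=4/5·3.928822+1·0.829794≈3.972851

0 4 2.000 0.000
1 4 2.000 2.000
2 4 1.700 3.600
3 4 1.310 4.580
4 4 0.968 4.974
5 4 0.738 4.947
6 4 0.627 4.696
7 4 0.609 4.383
8 4 0.647 4.116
9 4 0.706 3.940
10 4 0.762 3.858
11 4 0.802 3.848
12 4 0.824 3.881
13 4 0.830 3.929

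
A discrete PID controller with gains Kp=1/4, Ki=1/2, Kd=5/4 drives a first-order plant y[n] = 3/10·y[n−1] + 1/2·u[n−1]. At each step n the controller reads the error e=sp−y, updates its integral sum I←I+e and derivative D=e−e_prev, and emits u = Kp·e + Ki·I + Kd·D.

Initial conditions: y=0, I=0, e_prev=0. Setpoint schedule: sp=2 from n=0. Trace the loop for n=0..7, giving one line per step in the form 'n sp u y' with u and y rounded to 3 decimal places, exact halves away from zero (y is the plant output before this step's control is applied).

0 2 4.000 0.000
1 2 -1.500 2.000
2 2 5.300 -0.150
3 2 -1.823 2.605
4 2 6.788 -0.130
5 2 -2.535 3.355
6 2 8.376 -0.261
7 2 -3.755 4.110

(exact arithmetic carried between steps; '≈' marks a value shown rounded to 6 d.p. or computed from one; I and e_prev carry over from the previous line; the table rounds u and y to 3 d.p., halves away from zero)
n=0: y=0, sp=2, e=sp−y=2; I=2, D=e−e_prev=2; u=1/4·2+1/2·2+5/4·2=4; next y=3/10·0+1/2·4=2
n=1: y=2, sp=2, e=sp−y=0; I=2, D=e−e_prev=-2; u=1/4·0+1/2·2+5/4·(-2)=-1.5; next y=3/10·2+1/2·(-1.5)=-0.15
n=2: y=-0.15, sp=2, e=sp−y=2.15; I=4.15, D=e−e_prev=2.15; u=1/4·2.15+1/2·4.15+5/4·2.15=5.3; next y=3/10·(-0.15)+1/2·5.3=2.605
n=3: y=2.605, sp=2, e=sp−y=-0.605; I=3.545, D=e−e_prev=-2.755; u=1/4·(-0.605)+1/2·3.545+5/4·(-2.755)=-1.8225; next y=3/10·2.605+1/2·(-1.8225)=-0.12975
n=4: y=-0.12975, sp=2, e=sp−y=2.12975; I=5.67475, D=e−e_prev=2.73475; u=1/4·2.12975+1/2·5.67475+5/4·2.73475=6.78825; next y=3/10·(-0.12975)+1/2·6.78825=3.3552
n=5: y=3.3552, sp=2, e=sp−y=-1.3552; I=4.31955, D=e−e_prev=-3.48495; u=1/4·(-1.3552)+1/2·4.31955+5/4·(-3.48495)≈-2.535213; next y=3/10·3.3552+1/2·(-2.535213)≈-0.261046
n=6: y≈-0.261046, sp=2, e=sp−y≈2.261046; I≈6.580596, D=e−e_prev≈3.616246; u=1/4·2.261046+1/2·6.580596+5/4·3.616246≈8.375868; next y=3/10·(-0.261046)+1/2·8.375868≈4.109620
n=7: y≈4.109620, sp=2, e=sp−y≈-2.109620; I≈4.470976, D=e−e_prev≈-4.370666; u=1/4·(-2.109620)+1/2·4.470976+5/4·(-4.370666)≈-3.755249; next y=3/10·4.109620+1/2·(-3.755249)≈-0.644739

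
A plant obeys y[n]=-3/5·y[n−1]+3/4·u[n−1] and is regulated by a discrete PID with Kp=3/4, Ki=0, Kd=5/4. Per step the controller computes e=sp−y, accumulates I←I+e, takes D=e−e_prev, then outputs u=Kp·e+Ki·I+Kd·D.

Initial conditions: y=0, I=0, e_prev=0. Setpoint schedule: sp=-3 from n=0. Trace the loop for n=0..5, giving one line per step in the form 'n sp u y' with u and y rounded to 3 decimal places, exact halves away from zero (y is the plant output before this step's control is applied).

0 -3 -6.000 0.000
1 -3 6.750 -4.500
2 -3 -23.400 7.763
3 -3 51.868 -22.208
4 -3 -134.461 52.226
5 -3 327.394 -132.181

(exact arithmetic carried between steps; '≈' marks a value shown rounded to 6 d.p. or computed from one; I and e_prev carry over from the previous line; the table rounds u and y to 3 d.p., halves away from zero)
n=0: y=0, sp=-3, e=sp−y=-3; I=-3, D=e−e_prev=-3; u=3/4·(-3)+0·(-3)+5/4·(-3)=-6; next y=-3/5·0+3/4·(-6)=-4.5
n=1: y=-4.5, sp=-3, e=sp−y=1.5; I=-1.5, D=e−e_prev=4.5; u=3/4·1.5+0·(-1.5)+5/4·4.5=6.75; next y=-3/5·(-4.5)+3/4·6.75=7.7625
n=2: y=7.7625, sp=-3, e=sp−y=-10.7625; I=-12.2625, D=e−e_prev=-12.2625; u=3/4·(-10.7625)+0·(-12.2625)+5/4·(-12.2625)=-23.4; next y=-3/5·7.7625+3/4·(-23.4)=-22.2075
n=3: y=-22.2075, sp=-3, e=sp−y=19.2075; I=6.945, D=e−e_prev=29.97; u=3/4·19.2075+0·6.945+5/4·29.97=51.868125; next y=-3/5·(-22.2075)+3/4·51.868125≈52.225594
n=4: y≈52.225594, sp=-3, e=sp−y≈-55.225594; I≈-48.280594, D=e−e_prev≈-74.433094; u=3/4·(-55.225594)+0·(-48.280594)+5/4·(-74.433094)≈-134.460563; next y=-3/5·52.225594+3/4·(-134.460563)≈-132.180778
n=5: y≈-132.180778, sp=-3, e=sp−y≈129.180778; I≈80.900184, D=e−e_prev≈184.406372; u=3/4·129.180778+0·80.900184+5/4·184.406372≈327.393548; next y=-3/5·(-132.180778)+3/4·327.393548≈324.853628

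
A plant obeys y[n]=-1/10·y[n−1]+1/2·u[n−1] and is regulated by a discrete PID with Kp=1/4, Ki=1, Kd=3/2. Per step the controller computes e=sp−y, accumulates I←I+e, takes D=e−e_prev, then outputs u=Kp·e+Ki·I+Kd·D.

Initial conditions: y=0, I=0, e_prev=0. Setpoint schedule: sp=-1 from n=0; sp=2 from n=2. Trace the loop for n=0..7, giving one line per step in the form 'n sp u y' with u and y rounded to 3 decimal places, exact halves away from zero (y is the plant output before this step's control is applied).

0 -1 -2.750 0.000
1 -1 1.531 -1.375
2 2 1.829 0.903
3 2 2.060 0.824
4 2 2.778 0.948
5 2 3.063 1.294
6 2 3.992 1.402
7 2 3.504 1.856

(exact arithmetic carried between steps; '≈' marks a value shown rounded to 6 d.p. or computed from one; I and e_prev carry over from the previous line; the table rounds u and y to 3 d.p., halves away from zero)
n=0: y=0, sp=-1, e=sp−y=-1; I=-1, D=e−e_prev=-1; u=1/4·(-1)+1·(-1)+3/2·(-1)=-2.75; next y=-1/10·0+1/2·(-2.75)=-1.375
n=1: y=-1.375, sp=-1, e=sp−y=0.375; I=-0.625, D=e−e_prev=1.375; u=1/4·0.375+1·(-0.625)+3/2·1.375=1.53125; next y=-1/10·(-1.375)+1/2·1.53125=0.903125
n=2: y=0.903125, sp=2, e=sp−y=1.096875; I=0.471875, D=e−e_prev=0.721875; u=1/4·1.096875+1·0.471875+3/2·0.721875≈1.828906; next y=-1/10·0.903125+1/2·1.828906≈0.824141
n=3: y≈0.824141, sp=2, e=sp−y≈1.175859; I≈1.647734, D=e−e_prev≈0.078984; u=1/4·1.175859+1·1.647734+3/2·0.078984≈2.060176; next y=-1/10·0.824141+1/2·2.060176≈0.947674
n=4: y≈0.947674, sp=2, e=sp−y≈1.052326; I≈2.700061, D=e−e_prev≈-0.123533; u=1/4·1.052326+1·2.700061+3/2·(-0.123533)≈2.777842; next y=-1/10·0.947674+1/2·2.777842≈1.294154
n=5: y≈1.294154, sp=2, e=sp−y≈0.705846; I≈3.405907, D=e−e_prev≈-0.346480; u=1/4·0.705846+1·3.405907+3/2·(-0.346480)≈3.062648; next y=-1/10·1.294154+1/2·3.062648≈1.401909
n=6: y≈1.401909, sp=2, e=sp−y≈0.598091; I≈4.003998, D=e−e_prev≈-0.107755; u=1/4·0.598091+1·4.003998+3/2·(-0.107755)≈3.991888; next y=-1/10·1.401909+1/2·3.991888≈1.855753
n=7: y≈1.855753, sp=2, e=sp−y≈0.144247; I≈4.148245, D=e−e_prev≈-0.453844; u=1/4·0.144247+1·4.148245+3/2·(-0.453844)≈3.503540; next y=-1/10·1.855753+1/2·3.503540≈1.566195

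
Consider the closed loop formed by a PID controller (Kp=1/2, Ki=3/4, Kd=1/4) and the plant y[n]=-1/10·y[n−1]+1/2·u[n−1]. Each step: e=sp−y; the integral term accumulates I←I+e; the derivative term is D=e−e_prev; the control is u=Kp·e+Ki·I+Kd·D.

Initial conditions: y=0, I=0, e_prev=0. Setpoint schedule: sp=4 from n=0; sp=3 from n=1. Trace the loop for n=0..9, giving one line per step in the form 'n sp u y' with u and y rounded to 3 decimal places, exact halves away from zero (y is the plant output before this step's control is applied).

0 4 6.000 0.000
1 3 2.000 3.000
2 3 6.450 0.700
3 3 3.918 3.155
4 3 6.683 1.643
5 3 5.022 3.177
6 3 6.748 2.193
7 3 5.665 3.155
8 3 6.746 2.517
9 3 6.042 3.121

(exact arithmetic carried between steps; '≈' marks a value shown rounded to 6 d.p. or computed from one; I and e_prev carry over from the previous line; the table rounds u and y to 3 d.p., halves away from zero)
n=0: y=0, sp=4, e=sp−y=4; I=4, D=e−e_prev=4; u=1/2·4+3/4·4+1/4·4=6; next y=-1/10·0+1/2·6=3
n=1: y=3, sp=3, e=sp−y=0; I=4, D=e−e_prev=-4; u=1/2·0+3/4·4+1/4·(-4)=2; next y=-1/10·3+1/2·2=0.7
n=2: y=0.7, sp=3, e=sp−y=2.3; I=6.3, D=e−e_prev=2.3; u=1/2·2.3+3/4·6.3+1/4·2.3=6.45; next y=-1/10·0.7+1/2·6.45=3.155
n=3: y=3.155, sp=3, e=sp−y=-0.155; I=6.145, D=e−e_prev=-2.455; u=1/2·(-0.155)+3/4·6.145+1/4·(-2.455)=3.9175; next y=-1/10·3.155+1/2·3.9175=1.64325
n=4: y=1.64325, sp=3, e=sp−y=1.35675; I=7.50175, D=e−e_prev=1.51175; u=1/2·1.35675+3/4·7.50175+1/4·1.51175=6.682625; next y=-1/10·1.64325+1/2·6.682625≈3.176988
n=5: y≈3.176988, sp=3, e=sp−y≈-0.176988; I≈7.324763, D=e−e_prev≈-1.533738; u=1/2·(-0.176988)+3/4·7.324763+1/4·(-1.533738)≈5.021644; next y=-1/10·3.176988+1/2·5.021644≈2.193123
n=6: y≈2.193123, sp=3, e=sp−y≈0.806877; I≈8.131639, D=e−e_prev≈0.983864; u=1/2·0.806877+3/4·8.131639+1/4·0.983864≈6.748134; next y=-1/10·2.193123+1/2·6.748134≈3.154755
n=7: y≈3.154755, sp=3, e=sp−y≈-0.154755; I≈7.976885, D=e−e_prev≈-0.961632; u=1/2·(-0.154755)+3/4·7.976885+1/4·(-0.961632)≈5.664878; next y=-1/10·3.154755+1/2·5.664878≈2.516964
n=8: y≈2.516964, sp=3, e=sp−y≈0.483036; I≈8.459921, D=e−e_prev≈0.637791; u=1/2·0.483036+3/4·8.459921+1/4·0.637791≈6.745907; next y=-1/10·2.516964+1/2·6.745907≈3.121257
n=9: y≈3.121257, sp=3, e=sp−y≈-0.121257; I≈8.338664, D=e−e_prev≈-0.604293; u=1/2·(-0.121257)+3/4·8.338664+1/4·(-0.604293)≈6.042296; next y=-1/10·3.121257+1/2·6.042296≈2.709022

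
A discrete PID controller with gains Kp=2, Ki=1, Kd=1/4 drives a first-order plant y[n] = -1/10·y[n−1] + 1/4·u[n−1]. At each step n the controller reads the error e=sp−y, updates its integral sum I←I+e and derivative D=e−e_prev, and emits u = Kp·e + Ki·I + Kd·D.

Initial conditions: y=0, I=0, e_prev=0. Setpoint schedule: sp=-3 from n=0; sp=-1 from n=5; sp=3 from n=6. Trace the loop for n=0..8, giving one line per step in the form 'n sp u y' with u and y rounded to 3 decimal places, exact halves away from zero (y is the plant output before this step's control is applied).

(exact arithmetic carried between steps; '≈' marks a value shown rounded to 6 d.p. or computed from one; I and e_prev carry over from the previous line; the table rounds u and y to 3 d.p., halves away from zero)
n=0: y=0, sp=-3, e=sp−y=-3; I=-3, D=e−e_prev=-3; u=2·(-3)+1·(-3)+1/4·(-3)=-9.75; next y=-1/10·0+1/4·(-9.75)=-2.4375
n=1: y=-2.4375, sp=-3, e=sp−y=-0.5625; I=-3.5625, D=e−e_prev=2.4375; u=2·(-0.5625)+1·(-3.5625)+1/4·2.4375=-4.078125; next y=-1/10·(-2.4375)+1/4·(-4.078125)≈-0.775781
n=2: y≈-0.775781, sp=-3, e=sp−y≈-2.224219; I≈-5.786719, D=e−e_prev≈-1.661719; u=2·(-2.224219)+1·(-5.786719)+1/4·(-1.661719)≈-10.650586; next y=-1/10·(-0.775781)+1/4·(-10.650586)≈-2.585068
n=3: y≈-2.585068, sp=-3, e=sp−y≈-0.414932; I≈-6.201650, D=e−e_prev≈1.809287; u=2·(-0.414932)+1·(-6.201650)+1/4·1.809287≈-6.579192; next y=-1/10·(-2.585068)+1/4·(-6.579192)≈-1.386291
n=4: y≈-1.386291, sp=-3, e=sp−y≈-1.613709; I≈-7.815359, D=e−e_prev≈-1.198777; u=2·(-1.613709)+1·(-7.815359)+1/4·(-1.198777)≈-11.342471; next y=-1/10·(-1.386291)+1/4·(-11.342471)≈-2.696989
n=5: y≈-2.696989, sp=-1, e=sp−y≈1.696989; I≈-6.118371, D=e−e_prev≈3.310698; u=2·1.696989+1·(-6.118371)+1/4·3.310698≈-1.896719; next y=-1/10·(-2.696989)+1/4·(-1.896719)≈-0.204481
n=6: y≈-0.204481, sp=3, e=sp−y≈3.204481; I≈-2.913890, D=e−e_prev≈1.507492; u=2·3.204481+1·(-2.913890)+1/4·1.507492≈3.871945; next y=-1/10·(-0.204481)+1/4·3.871945≈0.988434
n=7: y≈0.988434, sp=3, e=sp−y≈2.011566; I≈-0.902324, D=e−e_prev≈-1.192915; u=2·2.011566+1·(-0.902324)+1/4·(-1.192915)≈2.822579; next y=-1/10·0.988434+1/4·2.822579≈0.606801
n=8: y≈0.606801, sp=3, e=sp−y≈2.393199; I≈1.490875, D=e−e_prev≈0.381633; u=2·2.393199+1·1.490875+1/4·0.381633≈6.372681; next y=-1/10·0.606801+1/4·6.372681≈1.532490

0 -3 -9.750 0.000
1 -3 -4.078 -2.438
2 -3 -10.651 -0.776
3 -3 -6.579 -2.585
4 -3 -11.342 -1.386
5 -1 -1.897 -2.697
6 3 3.872 -0.204
7 3 2.823 0.988
8 3 6.373 0.607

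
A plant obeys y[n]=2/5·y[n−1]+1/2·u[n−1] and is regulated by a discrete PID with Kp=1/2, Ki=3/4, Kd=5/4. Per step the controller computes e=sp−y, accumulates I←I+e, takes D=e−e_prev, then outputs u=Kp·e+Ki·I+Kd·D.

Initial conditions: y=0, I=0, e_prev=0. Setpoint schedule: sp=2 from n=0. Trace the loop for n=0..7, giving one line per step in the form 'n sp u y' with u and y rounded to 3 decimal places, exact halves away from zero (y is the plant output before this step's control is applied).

(exact arithmetic carried between steps; '≈' marks a value shown rounded to 6 d.p. or computed from one; I and e_prev carry over from the previous line; the table rounds u and y to 3 d.p., halves away from zero)
n=0: y=0, sp=2, e=sp−y=2; I=2, D=e−e_prev=2; u=1/2·2+3/4·2+5/4·2=5; next y=2/5·0+1/2·5=2.5
n=1: y=2.5, sp=2, e=sp−y=-0.5; I=1.5, D=e−e_prev=-2.5; u=1/2·(-0.5)+3/4·1.5+5/4·(-2.5)=-2.25; next y=2/5·2.5+1/2·(-2.25)=-0.125
n=2: y=-0.125, sp=2, e=sp−y=2.125; I=3.625, D=e−e_prev=2.625; u=1/2·2.125+3/4·3.625+5/4·2.625=7.0625; next y=2/5·(-0.125)+1/2·7.0625=3.48125
n=3: y=3.48125, sp=2, e=sp−y=-1.48125; I=2.14375, D=e−e_prev=-3.60625; u=1/2·(-1.48125)+3/4·2.14375+5/4·(-3.60625)=-3.640625; next y=2/5·3.48125+1/2·(-3.640625)≈-0.427813
n=4: y≈-0.427813, sp=2, e=sp−y≈2.427813; I≈4.571563, D=e−e_prev≈3.909063; u=1/2·2.427813+3/4·4.571563+5/4·3.909063≈9.528906; next y=2/5·(-0.427813)+1/2·9.528906≈4.593328
n=5: y≈4.593328, sp=2, e=sp−y≈-2.593328; I≈1.978234, D=e−e_prev≈-5.021141; u=1/2·(-2.593328)+3/4·1.978234+5/4·(-5.021141)≈-6.089414; next y=2/5·4.593328+1/2·(-6.089414)≈-1.207376
n=6: y≈-1.207376, sp=2, e=sp−y≈3.207376; I≈5.185610, D=e−e_prev≈5.800704; u=1/2·3.207376+3/4·5.185610+5/4·5.800704≈12.743775; next y=2/5·(-1.207376)+1/2·12.743775≈5.888937
n=7: y≈5.888937, sp=2, e=sp−y≈-3.888937; I≈1.296673, D=e−e_prev≈-7.096313; u=1/2·(-3.888937)+3/4·1.296673+5/4·(-7.096313)≈-9.842356; next y=2/5·5.888937+1/2·(-9.842356)≈-2.565603

0 2 5.000 0.000
1 2 -2.250 2.500
2 2 7.063 -0.125
3 2 -3.641 3.481
4 2 9.529 -0.428
5 2 -6.089 4.593
6 2 12.744 -1.207
7 2 -9.842 5.889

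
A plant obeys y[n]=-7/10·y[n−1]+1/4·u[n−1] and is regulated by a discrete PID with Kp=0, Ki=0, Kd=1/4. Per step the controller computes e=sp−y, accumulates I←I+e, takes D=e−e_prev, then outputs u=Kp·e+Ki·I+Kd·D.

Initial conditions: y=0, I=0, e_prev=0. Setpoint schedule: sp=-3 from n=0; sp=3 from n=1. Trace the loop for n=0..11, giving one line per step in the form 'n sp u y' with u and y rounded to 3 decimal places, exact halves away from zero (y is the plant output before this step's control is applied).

0 -3 -0.750 0.000
1 3 1.547 -0.188
2 3 -0.176 0.518
3 3 0.231 -0.407
4 3 -0.187 0.342
5 3 0.157 -0.287
6 3 -0.132 0.240
7 3 0.110 -0.201
8 3 -0.092 0.168
9 3 0.077 -0.141
10 3 -0.065 0.118
11 3 0.054 -0.099

(exact arithmetic carried between steps; '≈' marks a value shown rounded to 6 d.p. or computed from one; I and e_prev carry over from the previous line; the table rounds u and y to 3 d.p., halves away from zero)
n=0: y=0, sp=-3, e=sp−y=-3; I=-3, D=e−e_prev=-3; u=0·(-3)+0·(-3)+1/4·(-3)=-0.75; next y=-7/10·0+1/4·(-0.75)=-0.1875
n=1: y=-0.1875, sp=3, e=sp−y=3.1875; I=0.1875, D=e−e_prev=6.1875; u=0·3.1875+0·0.1875+1/4·6.1875=1.546875; next y=-7/10·(-0.1875)+1/4·1.546875≈0.517969
n=2: y≈0.517969, sp=3, e=sp−y≈2.482031; I≈2.669531, D=e−e_prev≈-0.705469; u=0·2.482031+0·2.669531+1/4·(-0.705469)≈-0.176367; next y=-7/10·0.517969+1/4·(-0.176367)≈-0.406670
n=3: y≈-0.406670, sp=3, e=sp−y≈3.406670; I≈6.076201, D=e−e_prev≈0.924639; u=0·3.406670+0·6.076201+1/4·0.924639≈0.231160; next y=-7/10·(-0.406670)+1/4·0.231160≈0.342459
n=4: y≈0.342459, sp=3, e=sp−y≈2.657541; I≈8.733742, D=e−e_prev≈-0.749129; u=0·2.657541+0·8.733742+1/4·(-0.749129)≈-0.187282; next y=-7/10·0.342459+1/4·(-0.187282)≈-0.286542
n=5: y≈-0.286542, sp=3, e=sp−y≈3.286542; I≈12.020284, D=e−e_prev≈0.629001; u=0·3.286542+0·12.020284+1/4·0.629001≈0.157250; next y=-7/10·(-0.286542)+1/4·0.157250≈0.239892
n=6: y≈0.239892, sp=3, e=sp−y≈2.760108; I≈14.780392, D=e−e_prev≈-0.526434; u=0·2.760108+0·14.780392+1/4·(-0.526434)≈-0.131608; next y=-7/10·0.239892+1/4·(-0.131608)≈-0.200826
n=7: y≈-0.200826, sp=3, e=sp−y≈3.200826; I≈17.981219, D=e−e_prev≈0.440718; u=0·3.200826+0·17.981219+1/4·0.440718≈0.110180; next y=-7/10·(-0.200826)+1/4·0.110180≈0.168123
n=8: y≈0.168123, sp=3, e=sp−y≈2.831877; I≈20.813095, D=e−e_prev≈-0.368950; u=0·2.831877+0·20.813095+1/4·(-0.368950)≈-0.092237; next y=-7/10·0.168123+1/4·(-0.092237)≈-0.140746
n=9: y≈-0.140746, sp=3, e=sp−y≈3.140746; I≈23.953841, D=e−e_prev≈0.308869; u=0·3.140746+0·23.953841+1/4·0.308869≈0.077217; next y=-7/10·(-0.140746)+1/4·0.077217≈0.117826
n=10: y≈0.117826, sp=3, e=sp−y≈2.882174; I≈26.836015, D=e−e_prev≈-0.258572; u=0·2.882174+0·26.836015+1/4·(-0.258572)≈-0.064643; next y=-7/10·0.117826+1/4·(-0.064643)≈-0.098639
n=11: y≈-0.098639, sp=3, e=sp−y≈3.098639; I≈29.934654, D=e−e_prev≈0.216465; u=0·3.098639+0·29.934654+1/4·0.216465≈0.054116; next y=-7/10·(-0.098639)+1/4·0.054116≈0.082576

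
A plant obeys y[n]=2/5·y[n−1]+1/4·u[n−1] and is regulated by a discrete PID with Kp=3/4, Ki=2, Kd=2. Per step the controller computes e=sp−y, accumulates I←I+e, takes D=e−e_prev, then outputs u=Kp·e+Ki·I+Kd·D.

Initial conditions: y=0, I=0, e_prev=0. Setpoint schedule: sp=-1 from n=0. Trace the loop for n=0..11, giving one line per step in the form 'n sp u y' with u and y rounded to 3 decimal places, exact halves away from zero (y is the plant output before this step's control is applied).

(exact arithmetic carried between steps; '≈' marks a value shown rounded to 6 d.p. or computed from one; I and e_prev carry over from the previous line; the table rounds u and y to 3 d.p., halves away from zero)
n=0: y=0, sp=-1, e=sp−y=-1; I=-1, D=e−e_prev=-1; u=3/4·(-1)+2·(-1)+2·(-1)=-4.75; next y=2/5·0+1/4·(-4.75)=-1.1875
n=1: y=-1.1875, sp=-1, e=sp−y=0.1875; I=-0.8125, D=e−e_prev=1.1875; u=3/4·0.1875+2·(-0.8125)+2·1.1875=0.890625; next y=2/5·(-1.1875)+1/4·0.890625≈-0.252344
n=2: y≈-0.252344, sp=-1, e=sp−y≈-0.747656; I≈-1.560156, D=e−e_prev≈-0.935156; u=3/4·(-0.747656)+2·(-1.560156)+2·(-0.935156)≈-5.551367; next y=2/5·(-0.252344)+1/4·(-5.551367)≈-1.488779
n=3: y≈-1.488779, sp=-1, e=sp−y≈0.488779; I≈-1.071377, D=e−e_prev≈1.236436; u=3/4·0.488779+2·(-1.071377)+2·1.236436≈0.696702; next y=2/5·(-1.488779)+1/4·0.696702≈-0.421336
n=4: y≈-0.421336, sp=-1, e=sp−y≈-0.578664; I≈-1.650041, D=e−e_prev≈-1.067443; u=3/4·(-0.578664)+2·(-1.650041)+2·(-1.067443)≈-5.868965; next y=2/5·(-0.421336)+1/4·(-5.868965)≈-1.635776
n=5: y≈-1.635776, sp=-1, e=sp−y≈0.635776; I≈-1.014265, D=e−e_prev≈1.214439; u=3/4·0.635776+2·(-1.014265)+2·1.214439≈0.877181; next y=2/5·(-1.635776)+1/4·0.877181≈-0.435015
n=6: y≈-0.435015, sp=-1, e=sp−y≈-0.564985; I≈-1.579250, D=e−e_prev≈-1.200761; u=3/4·(-0.564985)+2·(-1.579250)+2·(-1.200761)≈-5.983760; next y=2/5·(-0.435015)+1/4·(-5.983760)≈-1.669946
n=7: y≈-1.669946, sp=-1, e=sp−y≈0.669946; I≈-0.909304, D=e−e_prev≈1.234931; u=3/4·0.669946+2·(-0.909304)+2·1.234931≈1.153714; next y=2/5·(-1.669946)+1/4·1.153714≈-0.379550
n=8: y≈-0.379550, sp=-1, e=sp−y≈-0.620450; I≈-1.529754, D=e−e_prev≈-1.290396; u=3/4·(-0.620450)+2·(-1.529754)+2·(-1.290396)≈-6.105637; next y=2/5·(-0.379550)+1/4·(-6.105637)≈-1.678229
n=9: y≈-1.678229, sp=-1, e=sp−y≈0.678229; I≈-0.851525, D=e−e_prev≈1.298679; u=3/4·0.678229+2·(-0.851525)+2·1.298679≈1.402982; next y=2/5·(-1.678229)+1/4·1.402982≈-0.320546
n=10: y≈-0.320546, sp=-1, e=sp−y≈-0.679454; I≈-1.530978, D=e−e_prev≈-1.357683; u=3/4·(-0.679454)+2·(-1.530978)+2·(-1.357683)≈-6.286913; next y=2/5·(-0.320546)+1/4·(-6.286913)≈-1.699947
n=11: y≈-1.699947, sp=-1, e=sp−y≈0.699947; I≈-0.831032, D=e−e_prev≈1.379400; u=3/4·0.699947+2·(-0.831032)+2·1.379400≈1.621698; next y=2/5·(-1.699947)+1/4·1.621698≈-0.274554

0 -1 -4.750 0.000
1 -1 0.891 -1.188
2 -1 -5.551 -0.252
3 -1 0.697 -1.489
4 -1 -5.869 -0.421
5 -1 0.877 -1.636
6 -1 -5.984 -0.435
7 -1 1.154 -1.670
8 -1 -6.106 -0.380
9 -1 1.403 -1.678
10 -1 -6.287 -0.321
11 -1 1.622 -1.700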